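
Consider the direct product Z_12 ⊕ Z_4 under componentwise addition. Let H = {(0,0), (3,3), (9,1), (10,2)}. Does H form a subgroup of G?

(10,2) ∈ H but its inverse (2,2) ∉ H, so H is not a subgroup.

No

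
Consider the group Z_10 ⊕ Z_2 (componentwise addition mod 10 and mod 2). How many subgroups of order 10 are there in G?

|G| = 20 and 10 | 20, so subgroups of order 10 are possible by Lagrange.
The subgroups of order 10 are: {(0,0), (0,1), (2,0), (2,1), (4,0), (4,1), (6,0), (6,1), (8,0), (8,1)}; {(0,0), (1,0), (2,0), (3,0), (4,0), (5,0), (6,0), (7,0), (8,0), (9,0)}; {(0,0), (1,1), (2,0), (3,1), (4,0), (5,1), (6,0), (7,1), (8,0), (9,1)}.
So G has 3 subgroups of order 10.

3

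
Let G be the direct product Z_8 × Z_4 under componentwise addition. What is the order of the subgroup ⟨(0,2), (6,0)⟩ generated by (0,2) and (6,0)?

|⟨(0,2)⟩| = 2 and |⟨(6,0)⟩| = 4, so |H| is a multiple of lcm(2, 4) = 4 and divides |G| = 32.
Closing under the operation: H = {(0,0), (0,2), (2,0), (2,2), (4,0), (4,2), (6,0), (6,2)}, so |H| = 8.

8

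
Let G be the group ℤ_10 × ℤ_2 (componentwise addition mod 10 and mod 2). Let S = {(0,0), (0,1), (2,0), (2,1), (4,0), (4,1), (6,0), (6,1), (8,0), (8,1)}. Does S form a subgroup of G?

|S| = 10 divides |G| = 20, consistent with Lagrange.
S contains the identity, every element's inverse is in S, and S is closed under +: it is a subgroup.
In fact S = ⟨(2,1)⟩.

Yes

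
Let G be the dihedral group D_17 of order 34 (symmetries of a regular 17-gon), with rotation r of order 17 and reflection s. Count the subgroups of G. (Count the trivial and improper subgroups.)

20

|G| = 34, so by Lagrange every subgroup order divides 34. Divisors: 1, 2, 17, 34.
Subgroups by order — order 1: 1; order 2: 17; order 17: 1; order 34: 1.
Total: 1 + 17 + 1 + 1 = 20.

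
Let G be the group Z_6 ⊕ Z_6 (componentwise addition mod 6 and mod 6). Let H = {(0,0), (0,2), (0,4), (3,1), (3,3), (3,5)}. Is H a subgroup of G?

Yes

|H| = 6 divides |G| = 36, consistent with Lagrange.
H contains the identity, every element's inverse is in H, and H is closed under +: it is a subgroup.
In fact H = ⟨(3,1)⟩.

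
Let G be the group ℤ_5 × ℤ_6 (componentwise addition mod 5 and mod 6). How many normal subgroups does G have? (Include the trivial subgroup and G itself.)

8

G is abelian, so every subgroup is normal.
G has 8 subgroups in total, hence 8 normal subgroups.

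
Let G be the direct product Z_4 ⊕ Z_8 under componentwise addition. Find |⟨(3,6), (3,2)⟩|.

|⟨(3,6)⟩| = 4 and |⟨(3,2)⟩| = 4, so |H| is a multiple of lcm(4, 4) = 4 and divides |G| = 32.
Closing under the operation: H = {(0,0), (0,4), (1,2), (1,6), (2,0), (2,4), (3,2), (3,6)}, so |H| = 8.

8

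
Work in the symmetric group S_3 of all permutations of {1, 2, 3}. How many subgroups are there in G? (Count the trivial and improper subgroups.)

6

|G| = 6, so by Lagrange every subgroup order divides 6. Divisors: 1, 2, 3, 6.
Subgroups by order — order 1: 1; order 2: 3; order 3: 1; order 6: 1.
Total: 1 + 3 + 1 + 1 = 6.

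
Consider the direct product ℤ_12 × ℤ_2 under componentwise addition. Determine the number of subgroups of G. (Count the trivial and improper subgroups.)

|G| = 24, so by Lagrange every subgroup order divides 24. Divisors: 1, 2, 3, 4, 6, 8, 12, 24.
Subgroups by order — order 1: 1; order 2: 3; order 3: 1; order 4: 3; order 6: 3; order 8: 1; order 12: 3; order 24: 1.
Total: 1 + 3 + 1 + 3 + 3 + 1 + 3 + 1 = 16.

16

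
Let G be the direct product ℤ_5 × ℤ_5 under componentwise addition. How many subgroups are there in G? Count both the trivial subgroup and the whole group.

8

|G| = 25, so by Lagrange every subgroup order divides 25. Divisors: 1, 5, 25.
Subgroups by order — order 1: 1; order 5: 6; order 25: 1.
Total: 1 + 6 + 1 = 8.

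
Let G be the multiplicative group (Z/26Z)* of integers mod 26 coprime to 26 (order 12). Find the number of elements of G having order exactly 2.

1

The elements of order 2 are: 25.
That's 1.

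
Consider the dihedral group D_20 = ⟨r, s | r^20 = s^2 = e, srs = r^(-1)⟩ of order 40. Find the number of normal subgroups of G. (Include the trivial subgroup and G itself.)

9

G has 48 subgroups. Checking conjugation-invariance by order — order 1: 1/1 normal; order 2: 1/21 normal; order 4: 1/11 normal; order 5: 1/1 normal; order 8: 0/5 normal; order 10: 1/5 normal; order 20: 3/3 normal; order 40: 1/1 normal.
Total normal subgroups: 9.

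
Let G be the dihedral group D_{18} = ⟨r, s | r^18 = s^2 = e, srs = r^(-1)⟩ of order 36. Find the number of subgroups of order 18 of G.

|G| = 36 and 18 | 36, so subgroups of order 18 are possible by Lagrange.
The subgroups of order 18 are: {e, r, r^2, r^3, r^4, r^5, r^6, r^7, r^8, r^9, r^10, r^11, r^12, r^13, r^14, r^15, r^16, r^17}; {e, r^2, r^4, r^6, r^8, r^10, r^12, r^14, r^16, s, r^2s, r^4s, r^6s, r^8s, r^10s, r^12s, r^14s, r^16s}; {e, r^2, r^4, r^6, r^8, r^10, r^12, r^14, r^16, rs, r^3s, r^5s, r^7s, r^9s, r^11s, r^13s, r^15s, r^17s}.
So G has 3 subgroups of order 18.

3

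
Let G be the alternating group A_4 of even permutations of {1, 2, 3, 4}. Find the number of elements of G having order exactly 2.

3

The elements of order 2 are: (1 2)(3 4), (1 3)(2 4), (1 4)(2 3).
That's 3.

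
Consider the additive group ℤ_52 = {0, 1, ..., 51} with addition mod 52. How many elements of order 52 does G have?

In a cyclic group of order 52, the number of elements of order d (for d | 52) is φ(d).
φ(52) = 24.

24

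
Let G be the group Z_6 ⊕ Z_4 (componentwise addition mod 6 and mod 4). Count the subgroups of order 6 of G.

3

|G| = 24 and 6 | 24, so subgroups of order 6 are possible by Lagrange.
The subgroups of order 6 are: {(0,0), (0,2), (2,0), (2,2), (4,0), (4,2)}; {(0,0), (1,0), (2,0), (3,0), (4,0), (5,0)}; {(0,0), (1,2), (2,0), (3,2), (4,0), (5,2)}.
So G has 3 subgroups of order 6.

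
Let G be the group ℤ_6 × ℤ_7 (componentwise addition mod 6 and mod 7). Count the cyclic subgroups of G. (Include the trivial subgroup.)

Group the elements of G by the cyclic subgroup they generate; each cyclic subgroup of order d accounts for φ(d) elements.
Cyclic subgroups by order — order 1: 1; order 2: 1; order 3: 1; order 6: 1; order 7: 1; order 14: 1; order 21: 1; order 42: 1.
Total: 8.

8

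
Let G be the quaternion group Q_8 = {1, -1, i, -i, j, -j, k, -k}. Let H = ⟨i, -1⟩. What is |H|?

4

|⟨i⟩| = 4 and |⟨-1⟩| = 2, so |H| is a multiple of lcm(4, 2) = 4 and divides |G| = 8.
Closing under the operation: H = {1, -1, i, -i}, so |H| = 4.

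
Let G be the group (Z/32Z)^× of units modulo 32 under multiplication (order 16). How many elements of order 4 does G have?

4

The elements of order 4 are: 7, 9, 23, 25.
That's 4.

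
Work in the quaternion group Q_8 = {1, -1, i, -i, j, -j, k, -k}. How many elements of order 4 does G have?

6

The elements of order 4 are: i, -i, j, -j, k, -k.
That's 6.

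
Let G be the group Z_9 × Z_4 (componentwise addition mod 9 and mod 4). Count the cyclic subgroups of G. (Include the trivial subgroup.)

9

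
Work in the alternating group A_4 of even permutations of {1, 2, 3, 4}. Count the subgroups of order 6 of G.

|G| = 12 and 6 | 12, so subgroups of order 6 are possible by Lagrange.
Checking all subgroups of G, none has order 6.
So G has 0 subgroups of order 6.

0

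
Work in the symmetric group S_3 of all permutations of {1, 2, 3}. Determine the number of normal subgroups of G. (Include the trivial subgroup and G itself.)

3

G has 6 subgroups. Checking conjugation-invariance by order — order 1: 1/1 normal; order 2: 0/3 normal; order 3: 1/1 normal; order 6: 1/1 normal.
Total normal subgroups: 3.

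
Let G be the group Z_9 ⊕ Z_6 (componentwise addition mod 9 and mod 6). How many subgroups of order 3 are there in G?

4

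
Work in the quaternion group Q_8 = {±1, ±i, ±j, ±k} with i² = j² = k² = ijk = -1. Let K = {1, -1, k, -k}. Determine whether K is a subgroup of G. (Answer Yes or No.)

Yes

|K| = 4 divides |G| = 8, consistent with Lagrange.
K contains the identity, every element's inverse is in K, and K is closed under ·: it is a subgroup.
In fact K = ⟨-k⟩.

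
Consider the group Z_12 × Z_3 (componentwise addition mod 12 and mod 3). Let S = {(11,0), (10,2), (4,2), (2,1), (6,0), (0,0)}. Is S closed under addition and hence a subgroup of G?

No

(11,0) ∈ S but its inverse (1,0) ∉ S, so S is not a subgroup.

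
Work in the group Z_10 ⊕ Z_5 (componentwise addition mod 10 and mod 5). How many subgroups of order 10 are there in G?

6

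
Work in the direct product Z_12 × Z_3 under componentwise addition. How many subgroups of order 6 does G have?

|G| = 36 and 6 | 36, so subgroups of order 6 are possible by Lagrange.
The subgroups of order 6 are: {(0,0), (0,1), (0,2), (6,0), (6,1), (6,2)}; {(0,0), (2,0), (4,0), (6,0), (8,0), (10,0)}; {(0,0), (2,2), (4,1), (6,0), (8,2), (10,1)}; {(0,0), (2,1), (4,2), (6,0), (8,1), (10,2)}.
So G has 4 subgroups of order 6.

4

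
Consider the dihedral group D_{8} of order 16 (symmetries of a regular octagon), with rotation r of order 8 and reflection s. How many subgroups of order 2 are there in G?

9

|G| = 16 and 2 | 16, so subgroups of order 2 are possible by Lagrange.
The subgroups of order 2 are: {e, r^2s}; {e, r^3s}; {e, r^4}; {e, r^4s}; … (9 in all).
So G has 9 subgroups of order 2.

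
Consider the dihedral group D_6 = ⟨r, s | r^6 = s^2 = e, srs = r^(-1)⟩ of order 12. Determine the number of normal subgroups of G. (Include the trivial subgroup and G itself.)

7

G has 16 subgroups. Checking conjugation-invariance by order — order 1: 1/1 normal; order 2: 1/7 normal; order 3: 1/1 normal; order 4: 0/3 normal; order 6: 3/3 normal; order 12: 1/1 normal.
Total normal subgroups: 7.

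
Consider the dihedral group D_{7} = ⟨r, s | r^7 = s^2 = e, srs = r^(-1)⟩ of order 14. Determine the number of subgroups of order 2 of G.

7

|G| = 14 and 2 | 14, so subgroups of order 2 are possible by Lagrange.
The subgroups of order 2 are: {e, r^2s}; {e, r^3s}; {e, r^4s}; {e, r^5s}; … (7 in all).
So G has 7 subgroups of order 2.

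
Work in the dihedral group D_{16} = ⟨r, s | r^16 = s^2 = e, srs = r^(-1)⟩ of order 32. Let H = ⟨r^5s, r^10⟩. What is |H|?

|⟨r^5s⟩| = 2 and |⟨r^10⟩| = 8, so |H| is a multiple of lcm(2, 8) = 8 and divides |G| = 32.
Closing under the operation: H = {e, r^2, r^4, r^6, r^8, r^10, r^12, r^14, rs, r^3s, r^5s, r^7s, r^9s, r^11s, r^13s, r^15s}, so |H| = 16.

16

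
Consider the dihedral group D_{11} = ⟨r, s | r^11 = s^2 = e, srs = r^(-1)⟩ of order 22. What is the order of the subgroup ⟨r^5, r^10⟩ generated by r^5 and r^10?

|⟨r^5⟩| = 11 and |⟨r^10⟩| = 11, so |H| is a multiple of lcm(11, 11) = 11 and divides |G| = 22.
Closing under the operation: H = {e, r, r^2, r^3, r^4, r^5, r^6, r^7, r^8, r^9, r^10}, so |H| = 11.

11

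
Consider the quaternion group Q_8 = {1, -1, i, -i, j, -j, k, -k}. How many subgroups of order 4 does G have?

3

|G| = 8 and 4 | 8, so subgroups of order 4 are possible by Lagrange.
The subgroups of order 4 are: {1, -1, i, -i}; {1, -1, j, -j}; {1, -1, k, -k}.
So G has 3 subgroups of order 4.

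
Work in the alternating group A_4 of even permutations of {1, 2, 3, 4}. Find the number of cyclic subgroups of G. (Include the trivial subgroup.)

Each element a generates a cyclic subgroup ⟨a⟩; distinct elements may generate the same one (a cyclic group of order d has φ(d) generators).
Cyclic subgroups by order — order 1: 1; order 2: 3; order 3: 4.
Total: 8.

8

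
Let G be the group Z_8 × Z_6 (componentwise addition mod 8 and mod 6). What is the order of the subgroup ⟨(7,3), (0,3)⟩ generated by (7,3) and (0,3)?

|⟨(7,3)⟩| = 8 and |⟨(0,3)⟩| = 2, so |H| is a multiple of lcm(8, 2) = 8 and divides |G| = 48.
Closing under the operation: H = {(0,0), (0,3), (1,0), (1,3), (2,0), (2,3), (3,0), (3,3), (4,0), (4,3), (5,0), (5,3), (6,0), (6,3), (7,0), (7,3)}, so |H| = 16.

16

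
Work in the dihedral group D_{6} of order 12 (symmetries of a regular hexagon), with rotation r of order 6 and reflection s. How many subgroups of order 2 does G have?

7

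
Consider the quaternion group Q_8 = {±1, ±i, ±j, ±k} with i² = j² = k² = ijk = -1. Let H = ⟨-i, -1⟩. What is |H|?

4

|⟨-i⟩| = 4 and |⟨-1⟩| = 2, so |H| is a multiple of lcm(4, 2) = 4 and divides |G| = 8.
Closing under the operation: H = {1, -1, i, -i}, so |H| = 4.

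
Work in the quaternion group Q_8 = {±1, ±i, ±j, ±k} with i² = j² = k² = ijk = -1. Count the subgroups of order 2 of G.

1

|G| = 8 and 2 | 8, so subgroups of order 2 are possible by Lagrange.
The subgroups of order 2 are: {1, -1}.
So G has 1 subgroup of order 2.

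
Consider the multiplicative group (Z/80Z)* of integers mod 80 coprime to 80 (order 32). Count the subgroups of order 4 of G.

|G| = 32 and 4 | 32, so subgroups of order 4 are possible by Lagrange.
The subgroups of order 4 are: {1, 11, 41, 51}; {1, 9, 13, 37}; {1, 17, 33, 49}; {1, 19, 41, 59}; … (19 in all).
So G has 19 subgroups of order 4.

19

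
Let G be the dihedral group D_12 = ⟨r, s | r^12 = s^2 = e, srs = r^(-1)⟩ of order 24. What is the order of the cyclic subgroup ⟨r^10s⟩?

Computing powers of r^10s: the smallest k with (r^10s)^k = e is k = 2.

2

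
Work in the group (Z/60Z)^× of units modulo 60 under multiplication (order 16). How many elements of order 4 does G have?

8

The elements of order 4 are: 7, 13, 17, 23, 37, 43, 47, 53.
That's 8.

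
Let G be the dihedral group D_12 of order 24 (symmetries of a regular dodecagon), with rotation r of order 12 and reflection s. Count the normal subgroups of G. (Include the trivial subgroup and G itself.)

9

G has 34 subgroups. Checking conjugation-invariance by order — order 1: 1/1 normal; order 2: 1/13 normal; order 3: 1/1 normal; order 4: 1/7 normal; order 6: 1/5 normal; order 8: 0/3 normal; order 12: 3/3 normal; order 24: 1/1 normal.
Total normal subgroups: 9.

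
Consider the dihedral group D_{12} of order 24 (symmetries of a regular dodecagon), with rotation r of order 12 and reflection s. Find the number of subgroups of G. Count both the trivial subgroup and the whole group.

34

|G| = 24, so by Lagrange every subgroup order divides 24. Divisors: 1, 2, 3, 4, 6, 8, 12, 24.
Subgroups by order — order 1: 1; order 2: 13; order 3: 1; order 4: 7; order 6: 5; order 8: 3; order 12: 3; order 24: 1.
Total: 1 + 13 + 1 + 7 + 5 + 3 + 3 + 1 = 34.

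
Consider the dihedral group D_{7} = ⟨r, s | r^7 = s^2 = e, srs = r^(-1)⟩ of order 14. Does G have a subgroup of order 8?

8 does not divide |G| = 14, so by Lagrange no subgroup of order 8 exists.

No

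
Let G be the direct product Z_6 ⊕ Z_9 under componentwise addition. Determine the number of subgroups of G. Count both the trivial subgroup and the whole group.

|G| = 54, so by Lagrange every subgroup order divides 54. Divisors: 1, 2, 3, 6, 9, 18, 27, 54.
Subgroups by order — order 1: 1; order 2: 1; order 3: 4; order 6: 4; order 9: 4; order 18: 4; order 27: 1; order 54: 1.
Total: 1 + 1 + 4 + 4 + 4 + 4 + 1 + 1 = 20.

20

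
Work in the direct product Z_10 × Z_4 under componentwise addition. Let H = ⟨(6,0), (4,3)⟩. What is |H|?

|⟨(6,0)⟩| = 5 and |⟨(4,3)⟩| = 20, so |H| is a multiple of lcm(5, 20) = 20 and divides |G| = 40.
Closing under the operation: H = {(0,0), (0,1), (0,2), (0,3), (2,0), (2,1), (2,2), (2,3), (4,0), (4,1), (4,2), (4,3), (6,0), (6,1), (6,2), (6,3), (8,0), (8,1), (8,2), (8,3)}, so |H| = 20.

20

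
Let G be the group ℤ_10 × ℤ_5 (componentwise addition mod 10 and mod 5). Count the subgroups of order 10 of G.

|G| = 50 and 10 | 50, so subgroups of order 10 are possible by Lagrange.
The subgroups of order 10 are: {(0,0), (0,1), (0,2), (0,3), (0,4), (5,0), (5,1), (5,2), (5,3), (5,4)}; {(0,0), (1,0), (2,0), (3,0), (4,0), (5,0), (6,0), (7,0), (8,0), (9,0)}; {(0,0), (1,1), (2,2), (3,3), (4,4), (5,0), (6,1), (7,2), (8,3), (9,4)}; {(0,0), (1,2), (2,4), (3,1), (4,3), (5,0), (6,2), (7,4), (8,1), (9,3)}; … (6 in all).
So G has 6 subgroups of order 10.

6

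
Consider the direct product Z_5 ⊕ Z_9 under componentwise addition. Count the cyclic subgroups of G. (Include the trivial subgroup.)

6

A cyclic subgroup of order d is generated by each of its φ(d) elements of order d, so the cyclic subgroups of order d number (#elements of order d)/φ(d).
Cyclic subgroups by order — order 1: 1; order 3: 1; order 5: 1; order 9: 1; order 15: 1; order 45: 1.
Total: 6.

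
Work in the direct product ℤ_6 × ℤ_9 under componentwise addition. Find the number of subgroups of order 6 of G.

4

|G| = 54 and 6 | 54, so subgroups of order 6 are possible by Lagrange.
The subgroups of order 6 are: {(0,0), (0,3), (0,6), (3,0), (3,3), (3,6)}; {(0,0), (1,0), (2,0), (3,0), (4,0), (5,0)}; {(0,0), (1,3), (2,6), (3,0), (4,3), (5,6)}; {(0,0), (1,6), (2,3), (3,0), (4,6), (5,3)}.
So G has 4 subgroups of order 6.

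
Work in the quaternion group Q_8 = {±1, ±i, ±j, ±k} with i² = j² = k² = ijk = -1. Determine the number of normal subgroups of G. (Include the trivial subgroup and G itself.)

G has 6 subgroups. Checking conjugation-invariance by order — order 1: 1/1 normal; order 2: 1/1 normal; order 4: 3/3 normal; order 8: 1/1 normal.
Total normal subgroups: 6.

6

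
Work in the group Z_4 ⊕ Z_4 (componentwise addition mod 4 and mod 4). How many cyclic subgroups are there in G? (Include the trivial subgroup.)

10

A cyclic subgroup of order d is generated by each of its φ(d) elements of order d, so the cyclic subgroups of order d number (#elements of order d)/φ(d).
Cyclic subgroups by order — order 1: 1; order 2: 3; order 4: 6.
Total: 10.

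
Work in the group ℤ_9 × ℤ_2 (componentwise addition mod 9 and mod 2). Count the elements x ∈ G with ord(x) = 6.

2

An element (a,b) has order lcm(ord(a), ord(b)); count pairs with lcm equal to 6.
Enumerating gives 2 such elements.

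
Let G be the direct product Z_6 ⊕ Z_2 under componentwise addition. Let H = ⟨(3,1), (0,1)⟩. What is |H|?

4

|⟨(3,1)⟩| = 2 and |⟨(0,1)⟩| = 2, so |H| is a multiple of lcm(2, 2) = 2 and divides |G| = 12.
Closing under the operation: H = {(0,0), (0,1), (3,0), (3,1)}, so |H| = 4.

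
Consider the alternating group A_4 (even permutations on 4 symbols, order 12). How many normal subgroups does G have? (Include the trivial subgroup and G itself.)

3

G has 10 subgroups. Checking conjugation-invariance by order — order 1: 1/1 normal; order 2: 0/3 normal; order 3: 0/4 normal; order 4: 1/1 normal; order 12: 1/1 normal.
Total normal subgroups: 3.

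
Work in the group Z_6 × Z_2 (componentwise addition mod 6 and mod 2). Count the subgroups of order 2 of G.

|G| = 12 and 2 | 12, so subgroups of order 2 are possible by Lagrange.
The subgroups of order 2 are: {(0,0), (0,1)}; {(0,0), (3,0)}; {(0,0), (3,1)}.
So G has 3 subgroups of order 2.

3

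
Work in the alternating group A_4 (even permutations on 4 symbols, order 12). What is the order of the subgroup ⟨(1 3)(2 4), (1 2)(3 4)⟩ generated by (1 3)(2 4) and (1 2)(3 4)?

|⟨(1 3)(2 4)⟩| = 2 and |⟨(1 2)(3 4)⟩| = 2, so |H| is a multiple of lcm(2, 2) = 2 and divides |G| = 12.
Closing under the operation: H = {e, (1 2)(3 4), (1 3)(2 4), (1 4)(2 3)}, so |H| = 4.

4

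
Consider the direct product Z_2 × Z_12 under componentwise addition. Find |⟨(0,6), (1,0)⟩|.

4

|⟨(0,6)⟩| = 2 and |⟨(1,0)⟩| = 2, so |H| is a multiple of lcm(2, 2) = 2 and divides |G| = 24.
Closing under the operation: H = {(0,0), (0,6), (1,0), (1,6)}, so |H| = 4.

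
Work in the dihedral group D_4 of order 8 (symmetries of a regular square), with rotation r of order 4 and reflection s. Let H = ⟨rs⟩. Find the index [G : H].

4

|⟨rs⟩| = 2 and |G| = 8.
By Lagrange, [G : H] = |G|/|H| = 8/2 = 4.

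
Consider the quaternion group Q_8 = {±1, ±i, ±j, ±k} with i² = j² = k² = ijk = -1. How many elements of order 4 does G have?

The elements of order 4 are: i, -i, j, -j, k, -k.
That's 6.

6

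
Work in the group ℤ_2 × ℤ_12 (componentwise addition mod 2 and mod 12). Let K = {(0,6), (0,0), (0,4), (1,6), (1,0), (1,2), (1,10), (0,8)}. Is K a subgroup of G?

No

Closure fails: (1,2) + (0,6) = (1,8) ∉ K. So K is not a subgroup.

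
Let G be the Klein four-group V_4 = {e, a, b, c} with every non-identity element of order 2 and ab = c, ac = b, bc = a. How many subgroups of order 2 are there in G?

3

|G| = 4 and 2 | 4, so subgroups of order 2 are possible by Lagrange.
The subgroups of order 2 are: {e, a}; {e, b}; {e, c}.
So G has 3 subgroups of order 2.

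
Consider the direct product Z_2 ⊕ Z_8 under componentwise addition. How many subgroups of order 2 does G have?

|G| = 16 and 2 | 16, so subgroups of order 2 are possible by Lagrange.
The subgroups of order 2 are: {(0,0), (0,4)}; {(0,0), (1,0)}; {(0,0), (1,4)}.
So G has 3 subgroups of order 2.

3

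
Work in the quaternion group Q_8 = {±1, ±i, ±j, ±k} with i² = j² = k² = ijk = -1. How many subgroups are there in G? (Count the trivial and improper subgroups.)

6

|G| = 8, so by Lagrange every subgroup order divides 8. Divisors: 1, 2, 4, 8.
Subgroups by order — order 1: 1; order 2: 1; order 4: 3; order 8: 1.
Total: 1 + 1 + 3 + 1 = 6.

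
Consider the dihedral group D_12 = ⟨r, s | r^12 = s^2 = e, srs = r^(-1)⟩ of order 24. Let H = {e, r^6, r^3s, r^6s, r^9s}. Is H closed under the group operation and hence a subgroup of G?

No

|H| = 5 does not divide |G| = 24, so by Lagrange H is not a subgroup.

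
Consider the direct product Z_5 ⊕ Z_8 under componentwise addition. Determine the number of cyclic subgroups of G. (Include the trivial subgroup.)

8

A cyclic subgroup of order d is generated by each of its φ(d) elements of order d, so the cyclic subgroups of order d number (#elements of order d)/φ(d).
Cyclic subgroups by order — order 1: 1; order 2: 1; order 4: 1; order 5: 1; order 8: 1; order 10: 1; order 20: 1; order 40: 1.
Total: 8.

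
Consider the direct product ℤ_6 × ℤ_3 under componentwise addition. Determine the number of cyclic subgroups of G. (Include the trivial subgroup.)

10

Each element a generates a cyclic subgroup ⟨a⟩; distinct elements may generate the same one (a cyclic group of order d has φ(d) generators).
Cyclic subgroups by order — order 1: 1; order 2: 1; order 3: 4; order 6: 4.
Total: 10.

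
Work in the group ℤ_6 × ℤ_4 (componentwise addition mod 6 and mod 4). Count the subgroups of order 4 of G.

|G| = 24 and 4 | 24, so subgroups of order 4 are possible by Lagrange.
The subgroups of order 4 are: {(0,0), (0,1), (0,2), (0,3)}; {(0,0), (0,2), (3,0), (3,2)}; {(0,0), (0,2), (3,1), (3,3)}.
So G has 3 subgroups of order 4.

3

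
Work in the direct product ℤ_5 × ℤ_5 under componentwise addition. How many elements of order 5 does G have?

An element (a,b) has order lcm(ord(a), ord(b)); count pairs with lcm equal to 5.
Enumerating gives 24 such elements.

24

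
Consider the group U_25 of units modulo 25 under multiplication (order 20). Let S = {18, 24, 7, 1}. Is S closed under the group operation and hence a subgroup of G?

Yes

|S| = 4 divides |G| = 20, consistent with Lagrange.
S contains the identity, every element's inverse is in S, and S is closed under ·: it is a subgroup.
In fact S = ⟨18⟩.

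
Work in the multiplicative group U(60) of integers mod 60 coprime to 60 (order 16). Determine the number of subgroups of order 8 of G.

7

|G| = 16 and 8 | 16, so subgroups of order 8 are possible by Lagrange.
The subgroups of order 8 are: {1, 11, 13, 23, 37, 47, 49, 59}; {1, 7, 11, 17, 43, 49, 53, 59}; {1, 11, 19, 29, 31, 41, 49, 59}; {1, 13, 17, 29, 37, 41, 49, 53}; … (7 in all).
So G has 7 subgroups of order 8.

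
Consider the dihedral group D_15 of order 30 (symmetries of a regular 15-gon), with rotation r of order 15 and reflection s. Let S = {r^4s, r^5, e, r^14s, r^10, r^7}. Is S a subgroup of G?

r^7 ∈ S but its inverse r^8 ∉ S, so S is not a subgroup.

No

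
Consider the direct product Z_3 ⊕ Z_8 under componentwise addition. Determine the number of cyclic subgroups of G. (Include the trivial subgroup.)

8

Each element a generates a cyclic subgroup ⟨a⟩; distinct elements may generate the same one (a cyclic group of order d has φ(d) generators).
Cyclic subgroups by order — order 1: 1; order 2: 1; order 3: 1; order 4: 1; order 6: 1; order 8: 1; order 12: 1; order 24: 1.
Total: 8.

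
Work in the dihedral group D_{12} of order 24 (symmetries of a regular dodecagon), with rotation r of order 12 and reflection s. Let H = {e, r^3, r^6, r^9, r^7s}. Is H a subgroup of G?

No

|H| = 5 does not divide |G| = 24, so by Lagrange H is not a subgroup.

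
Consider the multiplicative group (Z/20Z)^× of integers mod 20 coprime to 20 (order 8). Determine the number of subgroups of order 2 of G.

3

|G| = 8 and 2 | 8, so subgroups of order 2 are possible by Lagrange.
The subgroups of order 2 are: {1, 11}; {1, 19}; {1, 9}.
So G has 3 subgroups of order 2.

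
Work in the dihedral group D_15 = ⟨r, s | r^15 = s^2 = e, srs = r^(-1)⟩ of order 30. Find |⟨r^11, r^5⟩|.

15

|⟨r^11⟩| = 15 and |⟨r^5⟩| = 3, so |H| is a multiple of lcm(15, 3) = 15 and divides |G| = 30.
Closing under the operation: H = {e, r, r^2, r^3, r^4, r^5, r^6, r^7, r^8, r^9, r^10, r^11, r^12, r^13, r^14}, so |H| = 15.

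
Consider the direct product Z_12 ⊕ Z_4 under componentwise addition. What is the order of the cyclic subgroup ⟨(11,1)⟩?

The order of (11,1) in Z_12 × Z_4 is lcm(ord(11) in Z_12, ord(1) in Z_4).
ord(11) = 12 and ord(1) = 4, so |⟨(11,1)⟩| = lcm(12, 4) = 12.

12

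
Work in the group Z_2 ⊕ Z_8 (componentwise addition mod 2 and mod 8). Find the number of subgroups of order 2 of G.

3

|G| = 16 and 2 | 16, so subgroups of order 2 are possible by Lagrange.
The subgroups of order 2 are: {(0,0), (0,4)}; {(0,0), (1,0)}; {(0,0), (1,4)}.
So G has 3 subgroups of order 2.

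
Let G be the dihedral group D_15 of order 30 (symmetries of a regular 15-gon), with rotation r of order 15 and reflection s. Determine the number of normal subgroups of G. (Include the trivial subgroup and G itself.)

G has 28 subgroups. Checking conjugation-invariance by order — order 1: 1/1 normal; order 2: 0/15 normal; order 3: 1/1 normal; order 5: 1/1 normal; order 6: 0/5 normal; order 10: 0/3 normal; order 15: 1/1 normal; order 30: 1/1 normal.
Total normal subgroups: 5.

5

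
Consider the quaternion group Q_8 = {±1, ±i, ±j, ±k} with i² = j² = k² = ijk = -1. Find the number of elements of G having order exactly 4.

The elements of order 4 are: i, -i, j, -j, k, -k.
That's 6.

6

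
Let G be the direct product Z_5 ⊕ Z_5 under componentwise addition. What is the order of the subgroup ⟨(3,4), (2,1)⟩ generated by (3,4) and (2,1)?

|⟨(3,4)⟩| = 5 and |⟨(2,1)⟩| = 5, so |H| is a multiple of lcm(5, 5) = 5 and divides |G| = 25.
Closing under the operation: H = {(0,0), (1,3), (2,1), (3,4), (4,2)}, so |H| = 5.

5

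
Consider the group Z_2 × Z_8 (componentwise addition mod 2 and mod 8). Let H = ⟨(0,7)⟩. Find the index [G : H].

|⟨(0,7)⟩| = 8 and |G| = 16.
By Lagrange, [G : H] = |G|/|H| = 16/8 = 2.

2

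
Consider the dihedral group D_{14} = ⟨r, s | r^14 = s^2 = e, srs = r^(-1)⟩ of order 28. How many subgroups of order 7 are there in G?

1

|G| = 28 and 7 | 28, so subgroups of order 7 are possible by Lagrange.
The subgroups of order 7 are: {e, r^2, r^4, r^6, r^8, r^10, r^12}.
So G has 1 subgroup of order 7.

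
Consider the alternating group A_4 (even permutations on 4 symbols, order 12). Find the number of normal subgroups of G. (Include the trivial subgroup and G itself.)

3

G has 10 subgroups. Checking conjugation-invariance by order — order 1: 1/1 normal; order 2: 0/3 normal; order 3: 0/4 normal; order 4: 1/1 normal; order 12: 1/1 normal.
Total normal subgroups: 3.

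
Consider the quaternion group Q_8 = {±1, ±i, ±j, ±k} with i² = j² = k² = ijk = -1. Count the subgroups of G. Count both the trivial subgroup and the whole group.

6

|G| = 8, so by Lagrange every subgroup order divides 8. Divisors: 1, 2, 4, 8.
Subgroups by order — order 1: 1; order 2: 1; order 4: 3; order 8: 1.
Total: 1 + 1 + 3 + 1 = 6.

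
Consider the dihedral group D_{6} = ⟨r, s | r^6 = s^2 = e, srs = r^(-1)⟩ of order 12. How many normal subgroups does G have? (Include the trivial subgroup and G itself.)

7

G has 16 subgroups. Checking conjugation-invariance by order — order 1: 1/1 normal; order 2: 1/7 normal; order 3: 1/1 normal; order 4: 0/3 normal; order 6: 3/3 normal; order 12: 1/1 normal.
Total normal subgroups: 7.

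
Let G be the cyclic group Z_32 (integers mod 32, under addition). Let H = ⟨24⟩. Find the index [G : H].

8

|⟨24⟩| = 4 and |G| = 32.
By Lagrange, [G : H] = |G|/|H| = 32/4 = 8.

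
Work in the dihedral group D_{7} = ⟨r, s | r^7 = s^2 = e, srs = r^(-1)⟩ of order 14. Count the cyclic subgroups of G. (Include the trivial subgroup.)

A cyclic subgroup of order d is generated by each of its φ(d) elements of order d, so the cyclic subgroups of order d number (#elements of order d)/φ(d).
Cyclic subgroups by order — order 1: 1; order 2: 7; order 7: 1.
Total: 9.

9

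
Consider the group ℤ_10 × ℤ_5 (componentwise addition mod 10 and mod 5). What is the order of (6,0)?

The order of (6,0) in Z_10 × Z_5 is lcm(ord(6) in Z_10, ord(0) in Z_5).
ord(6) = 5 and ord(0) = 1, so |⟨(6,0)⟩| = lcm(5, 1) = 5.

5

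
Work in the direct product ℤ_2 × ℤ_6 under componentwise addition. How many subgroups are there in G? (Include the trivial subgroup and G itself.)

|G| = 12, so by Lagrange every subgroup order divides 12. Divisors: 1, 2, 3, 4, 6, 12.
Subgroups by order — order 1: 1; order 2: 3; order 3: 1; order 4: 1; order 6: 3; order 12: 1.
Total: 1 + 3 + 1 + 1 + 3 + 1 = 10.

10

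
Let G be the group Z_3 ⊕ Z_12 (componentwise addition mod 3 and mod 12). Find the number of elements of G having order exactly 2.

An element (a,b) has order lcm(ord(a), ord(b)); count pairs with lcm equal to 2.
Enumerating gives 1 such elements.

1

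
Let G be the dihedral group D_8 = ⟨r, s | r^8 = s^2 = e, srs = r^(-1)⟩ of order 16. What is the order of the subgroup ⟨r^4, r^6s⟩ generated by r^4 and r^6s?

|⟨r^4⟩| = 2 and |⟨r^6s⟩| = 2, so |H| is a multiple of lcm(2, 2) = 2 and divides |G| = 16.
Closing under the operation: H = {e, r^4, r^2s, r^6s}, so |H| = 4.

4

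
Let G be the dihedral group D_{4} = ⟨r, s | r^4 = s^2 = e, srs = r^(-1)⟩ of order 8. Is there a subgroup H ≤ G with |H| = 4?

4 | 8. A subgroup of order 4 is {e, r, r^2, r^3}.

Yes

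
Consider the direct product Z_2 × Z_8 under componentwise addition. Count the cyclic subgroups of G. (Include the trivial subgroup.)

8

A cyclic subgroup of order d is generated by each of its φ(d) elements of order d, so the cyclic subgroups of order d number (#elements of order d)/φ(d).
Cyclic subgroups by order — order 1: 1; order 2: 3; order 4: 2; order 8: 2.
Total: 8.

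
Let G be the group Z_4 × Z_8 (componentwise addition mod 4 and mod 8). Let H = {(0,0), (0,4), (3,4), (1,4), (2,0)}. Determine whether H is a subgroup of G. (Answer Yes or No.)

No

|H| = 5 does not divide |G| = 32, so by Lagrange H is not a subgroup.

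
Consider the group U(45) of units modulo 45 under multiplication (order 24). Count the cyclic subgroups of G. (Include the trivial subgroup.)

A cyclic subgroup of order d is generated by each of its φ(d) elements of order d, so the cyclic subgroups of order d number (#elements of order d)/φ(d).
Cyclic subgroups by order — order 1: 1; order 2: 3; order 3: 1; order 4: 2; order 6: 3; order 12: 2.
Total: 12.

12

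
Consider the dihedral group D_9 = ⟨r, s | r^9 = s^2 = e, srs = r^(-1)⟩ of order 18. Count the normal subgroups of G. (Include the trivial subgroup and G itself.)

G has 16 subgroups. Checking conjugation-invariance by order — order 1: 1/1 normal; order 2: 0/9 normal; order 3: 1/1 normal; order 6: 0/3 normal; order 9: 1/1 normal; order 18: 1/1 normal.
Total normal subgroups: 4.

4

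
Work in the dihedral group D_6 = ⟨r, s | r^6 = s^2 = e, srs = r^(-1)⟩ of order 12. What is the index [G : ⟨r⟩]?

|⟨r⟩| = 6 and |G| = 12.
By Lagrange, [G : H] = |G|/|H| = 12/6 = 2.

2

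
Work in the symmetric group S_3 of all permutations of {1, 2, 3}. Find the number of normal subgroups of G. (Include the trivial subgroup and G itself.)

3

G has 6 subgroups. Checking conjugation-invariance by order — order 1: 1/1 normal; order 2: 0/3 normal; order 3: 1/1 normal; order 6: 1/1 normal.
Total normal subgroups: 3.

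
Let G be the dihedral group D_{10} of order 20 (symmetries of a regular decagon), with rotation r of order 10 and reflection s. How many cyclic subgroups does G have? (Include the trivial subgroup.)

14

Each element a generates a cyclic subgroup ⟨a⟩; distinct elements may generate the same one (a cyclic group of order d has φ(d) generators).
Cyclic subgroups by order — order 1: 1; order 2: 11; order 5: 1; order 10: 1.
Total: 14.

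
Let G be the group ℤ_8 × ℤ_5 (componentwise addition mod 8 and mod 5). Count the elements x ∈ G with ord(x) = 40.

16

An element (a,b) has order lcm(ord(a), ord(b)); count pairs with lcm equal to 40.
Enumerating gives 16 such elements.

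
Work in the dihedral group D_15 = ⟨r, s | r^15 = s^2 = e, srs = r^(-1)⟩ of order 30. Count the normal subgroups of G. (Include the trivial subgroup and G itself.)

5

G has 28 subgroups. Checking conjugation-invariance by order — order 1: 1/1 normal; order 2: 0/15 normal; order 3: 1/1 normal; order 5: 1/1 normal; order 6: 0/5 normal; order 10: 0/3 normal; order 15: 1/1 normal; order 30: 1/1 normal.
Total normal subgroups: 5.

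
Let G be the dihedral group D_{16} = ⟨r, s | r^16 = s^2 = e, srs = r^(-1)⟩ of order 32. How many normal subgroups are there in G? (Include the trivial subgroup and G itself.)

8

G has 36 subgroups. Checking conjugation-invariance by order — order 1: 1/1 normal; order 2: 1/17 normal; order 4: 1/9 normal; order 8: 1/5 normal; order 16: 3/3 normal; order 32: 1/1 normal.
Total normal subgroups: 8.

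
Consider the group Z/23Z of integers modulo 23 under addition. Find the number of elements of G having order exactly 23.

22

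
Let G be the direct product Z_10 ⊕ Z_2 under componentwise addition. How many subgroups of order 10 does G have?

3

|G| = 20 and 10 | 20, so subgroups of order 10 are possible by Lagrange.
The subgroups of order 10 are: {(0,0), (0,1), (2,0), (2,1), (4,0), (4,1), (6,0), (6,1), (8,0), (8,1)}; {(0,0), (1,0), (2,0), (3,0), (4,0), (5,0), (6,0), (7,0), (8,0), (9,0)}; {(0,0), (1,1), (2,0), (3,1), (4,0), (5,1), (6,0), (7,1), (8,0), (9,1)}.
So G has 3 subgroups of order 10.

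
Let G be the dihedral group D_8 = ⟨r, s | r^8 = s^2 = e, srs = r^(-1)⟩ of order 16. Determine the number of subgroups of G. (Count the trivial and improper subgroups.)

19

|G| = 16, so by Lagrange every subgroup order divides 16. Divisors: 1, 2, 4, 8, 16.
Subgroups by order — order 1: 1; order 2: 9; order 4: 5; order 8: 3; order 16: 1.
Total: 1 + 9 + 5 + 3 + 1 = 19.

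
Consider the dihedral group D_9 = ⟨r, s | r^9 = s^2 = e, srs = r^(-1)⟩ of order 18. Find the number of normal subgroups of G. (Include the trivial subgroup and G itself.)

G has 16 subgroups. Checking conjugation-invariance by order — order 1: 1/1 normal; order 2: 0/9 normal; order 3: 1/1 normal; order 6: 0/3 normal; order 9: 1/1 normal; order 18: 1/1 normal.
Total normal subgroups: 4.

4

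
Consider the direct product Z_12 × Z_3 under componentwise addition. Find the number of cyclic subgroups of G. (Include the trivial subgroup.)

15

Each element a generates a cyclic subgroup ⟨a⟩; distinct elements may generate the same one (a cyclic group of order d has φ(d) generators).
Cyclic subgroups by order — order 1: 1; order 2: 1; order 3: 4; order 4: 1; order 6: 4; order 12: 4.
Total: 15.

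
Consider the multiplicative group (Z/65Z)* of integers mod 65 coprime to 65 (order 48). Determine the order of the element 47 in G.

Compute successive powers of 47 mod 65: 47, 64, 18, 1; 47^4 ≡ 1 (mod 65).
So |⟨47⟩| = 4.

4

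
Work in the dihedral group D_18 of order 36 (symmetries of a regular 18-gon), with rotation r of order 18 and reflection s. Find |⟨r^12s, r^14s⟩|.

18

|⟨r^12s⟩| = 2 and |⟨r^14s⟩| = 2, so |H| is a multiple of lcm(2, 2) = 2 and divides |G| = 36.
Closing under the operation: H = {e, r^2, r^4, r^6, r^8, r^10, r^12, r^14, r^16, s, r^2s, r^4s, r^6s, r^8s, r^10s, r^12s, r^14s, r^16s}, so |H| = 18.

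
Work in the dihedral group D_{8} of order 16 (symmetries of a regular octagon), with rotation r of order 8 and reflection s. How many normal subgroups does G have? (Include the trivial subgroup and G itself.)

G has 19 subgroups. Checking conjugation-invariance by order — order 1: 1/1 normal; order 2: 1/9 normal; order 4: 1/5 normal; order 8: 3/3 normal; order 16: 1/1 normal.
Total normal subgroups: 7.

7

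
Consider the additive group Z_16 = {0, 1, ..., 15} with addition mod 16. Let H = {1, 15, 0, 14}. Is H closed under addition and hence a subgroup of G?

No

14 ∈ H but its inverse 2 ∉ H, so H is not a subgroup.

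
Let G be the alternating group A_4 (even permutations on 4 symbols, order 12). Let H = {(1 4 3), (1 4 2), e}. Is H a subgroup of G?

No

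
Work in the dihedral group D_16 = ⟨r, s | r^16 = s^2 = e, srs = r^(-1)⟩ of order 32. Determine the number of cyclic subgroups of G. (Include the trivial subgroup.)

Group the elements of G by the cyclic subgroup they generate; each cyclic subgroup of order d accounts for φ(d) elements.
Cyclic subgroups by order — order 1: 1; order 2: 17; order 4: 1; order 8: 1; order 16: 1.
Total: 21.

21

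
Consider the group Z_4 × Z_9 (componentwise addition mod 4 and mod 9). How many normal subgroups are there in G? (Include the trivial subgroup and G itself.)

G is abelian, so every subgroup is normal.
G has 9 subgroups in total, hence 9 normal subgroups.

9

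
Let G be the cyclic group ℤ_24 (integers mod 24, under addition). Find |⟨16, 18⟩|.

|⟨16⟩| = 3 and |⟨18⟩| = 4, so |H| is a multiple of lcm(3, 4) = 12 and divides |G| = 24.
Closing under the operation: H = {0, 2, 4, 6, 8, 10, 12, 14, 16, 18, 20, 22}, so |H| = 12.

12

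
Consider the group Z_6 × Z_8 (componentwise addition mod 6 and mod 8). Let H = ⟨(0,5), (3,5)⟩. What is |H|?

|⟨(0,5)⟩| = 8 and |⟨(3,5)⟩| = 8, so |H| is a multiple of lcm(8, 8) = 8 and divides |G| = 48.
Closing under the operation: H = {(0,0), (0,1), (0,2), (0,3), (0,4), (0,5), (0,6), (0,7), (3,0), (3,1), (3,2), (3,3), (3,4), (3,5), (3,6), (3,7)}, so |H| = 16.

16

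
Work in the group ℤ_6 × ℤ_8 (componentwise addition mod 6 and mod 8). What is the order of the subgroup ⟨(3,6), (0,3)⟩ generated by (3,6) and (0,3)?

16

|⟨(3,6)⟩| = 4 and |⟨(0,3)⟩| = 8, so |H| is a multiple of lcm(4, 8) = 8 and divides |G| = 48.
Closing under the operation: H = {(0,0), (0,1), (0,2), (0,3), (0,4), (0,5), (0,6), (0,7), (3,0), (3,1), (3,2), (3,3), (3,4), (3,5), (3,6), (3,7)}, so |H| = 16.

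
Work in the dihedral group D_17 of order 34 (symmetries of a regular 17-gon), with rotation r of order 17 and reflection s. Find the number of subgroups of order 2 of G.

|G| = 34 and 2 | 34, so subgroups of order 2 are possible by Lagrange.
The subgroups of order 2 are: {e, r^10s}; {e, r^11s}; {e, r^12s}; {e, r^13s}; … (17 in all).
So G has 17 subgroups of order 2.

17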